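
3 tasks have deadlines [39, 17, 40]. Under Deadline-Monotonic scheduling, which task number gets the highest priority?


Sort tasks by relative deadline (ascending):
  Task 2: deadline = 17
  Task 1: deadline = 39
  Task 3: deadline = 40
Priority order (highest first): [2, 1, 3]
Highest priority task = 2

2


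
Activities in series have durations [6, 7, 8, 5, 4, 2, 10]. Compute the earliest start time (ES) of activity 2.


Activity 2 starts after activities 1 through 1 complete.
Predecessor durations: [6]
ES = 6 = 6

6


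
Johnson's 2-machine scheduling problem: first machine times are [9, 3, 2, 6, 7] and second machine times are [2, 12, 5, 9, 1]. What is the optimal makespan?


Apply Johnson's rule:
  Group 1 (a <= b): [(3, 2, 5), (2, 3, 12), (4, 6, 9)]
  Group 2 (a > b): [(1, 9, 2), (5, 7, 1)]
Optimal job order: [3, 2, 4, 1, 5]
Schedule:
  Job 3: M1 done at 2, M2 done at 7
  Job 2: M1 done at 5, M2 done at 19
  Job 4: M1 done at 11, M2 done at 28
  Job 1: M1 done at 20, M2 done at 30
  Job 5: M1 done at 27, M2 done at 31
Makespan = 31

31


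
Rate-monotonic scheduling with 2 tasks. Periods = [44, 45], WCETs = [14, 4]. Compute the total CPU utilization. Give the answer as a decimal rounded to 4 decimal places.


Compute individual utilizations (exact fractions):
  Task 1: C/T = 14/44 = 7/22 (approx. 0.3182)
  Task 2: C/T = 4/45 (approx. 0.0889)
Total utilization U = 7/22 + 4/45 = 403/990
Rounded to 4 decimal places: U = 0.4071
RM (Liu & Layland) bound for 2 tasks = 0.828427; compare with U = 403/990 (approx. 0.407071)
U <= bound, so schedulable by RM sufficient condition.

0.4071


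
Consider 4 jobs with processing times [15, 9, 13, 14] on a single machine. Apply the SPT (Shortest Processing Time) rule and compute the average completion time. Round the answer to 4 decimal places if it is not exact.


Sort jobs by processing time (SPT order): [9, 13, 14, 15]
Compute completion times sequentially:
  Job 1: processing = 9, completes at 9
  Job 2: processing = 13, completes at 22
  Job 3: processing = 14, completes at 36
  Job 4: processing = 15, completes at 51
Sum of completion times = 118
Average completion time = 118/4 = 29.5

29.5


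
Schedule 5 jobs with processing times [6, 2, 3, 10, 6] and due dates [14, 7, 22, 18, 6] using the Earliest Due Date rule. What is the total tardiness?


Sort by due date (EDD order): [(6, 6), (2, 7), (6, 14), (10, 18), (3, 22)]
Compute completion times and tardiness:
  Job 1: p=6, d=6, C=6, tardiness=max(0,6-6)=0
  Job 2: p=2, d=7, C=8, tardiness=max(0,8-7)=1
  Job 3: p=6, d=14, C=14, tardiness=max(0,14-14)=0
  Job 4: p=10, d=18, C=24, tardiness=max(0,24-18)=6
  Job 5: p=3, d=22, C=27, tardiness=max(0,27-22)=5
Total tardiness = 12

12


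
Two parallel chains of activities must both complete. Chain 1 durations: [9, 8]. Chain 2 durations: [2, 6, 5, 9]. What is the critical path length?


Path A total = 9 + 8 = 17
Path B total = 2 + 6 + 5 + 9 = 22
Critical path = longest path = max(17, 22) = 22

22


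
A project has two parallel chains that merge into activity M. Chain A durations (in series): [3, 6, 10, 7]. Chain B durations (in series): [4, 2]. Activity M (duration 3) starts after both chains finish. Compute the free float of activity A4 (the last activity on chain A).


ES(A4) = sum of predecessors on chain A = 19
EF(A4) = ES + duration = 19 + 7 = 26
Successor of A4 is M. ES(M) = max(sum(A), sum(B)) = max(26, 6) = 26
Free float = ES(successor) - EF(current) = 26 - 26 = 0

0


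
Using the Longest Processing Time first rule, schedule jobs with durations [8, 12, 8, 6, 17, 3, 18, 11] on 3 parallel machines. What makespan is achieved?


Sort jobs in decreasing order (LPT): [18, 17, 12, 11, 8, 8, 6, 3]
Assign each job to the least loaded machine:
  Machine 1: jobs [18, 8], load = 26
  Machine 2: jobs [17, 8, 3], load = 28
  Machine 3: jobs [12, 11, 6], load = 29
Makespan = max load = 29

29


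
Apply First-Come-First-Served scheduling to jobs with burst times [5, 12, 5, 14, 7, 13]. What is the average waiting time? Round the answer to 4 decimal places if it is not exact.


FCFS order (as given): [5, 12, 5, 14, 7, 13]
Waiting times:
  Job 1: wait = 0
  Job 2: wait = 5
  Job 3: wait = 17
  Job 4: wait = 22
  Job 5: wait = 36
  Job 6: wait = 43
Sum of waiting times = 123
Average waiting time = 123/6 = 20.5

20.5


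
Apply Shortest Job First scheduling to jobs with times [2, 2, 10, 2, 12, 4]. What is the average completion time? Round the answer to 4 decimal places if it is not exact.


SJF order (ascending): [2, 2, 2, 4, 10, 12]
Completion times:
  Job 1: burst=2, C=2
  Job 2: burst=2, C=4
  Job 3: burst=2, C=6
  Job 4: burst=4, C=10
  Job 5: burst=10, C=20
  Job 6: burst=12, C=32
Average completion = 74/6 = 12.3333

12.3333


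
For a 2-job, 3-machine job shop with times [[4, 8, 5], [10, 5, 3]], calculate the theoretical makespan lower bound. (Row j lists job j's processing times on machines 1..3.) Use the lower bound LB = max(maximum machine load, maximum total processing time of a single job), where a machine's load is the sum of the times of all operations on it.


Machine loads:
  Machine 1: 4 + 10 = 14
  Machine 2: 8 + 5 = 13
  Machine 3: 5 + 3 = 8
Max machine load = 14
Job totals:
  Job 1: 17
  Job 2: 18
Max job total = 18
Lower bound = max(14, 18) = 18

18


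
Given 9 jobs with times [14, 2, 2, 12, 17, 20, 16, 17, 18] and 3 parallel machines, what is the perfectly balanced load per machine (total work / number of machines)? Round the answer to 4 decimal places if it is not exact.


Total processing time = 14 + 2 + 2 + 12 + 17 + 20 + 16 + 17 + 18 = 118
Number of machines = 3
Ideal balanced load = 118 / 3 = 39.3333

39.3333


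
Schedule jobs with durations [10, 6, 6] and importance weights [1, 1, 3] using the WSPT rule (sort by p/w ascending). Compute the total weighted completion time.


Compute p/w ratios and sort ascending (WSPT): [(6, 3), (6, 1), (10, 1)]
Compute weighted completion times:
  Job (p=6,w=3): C=6, w*C=3*6=18
  Job (p=6,w=1): C=12, w*C=1*12=12
  Job (p=10,w=1): C=22, w*C=1*22=22
Total weighted completion time = 52

52


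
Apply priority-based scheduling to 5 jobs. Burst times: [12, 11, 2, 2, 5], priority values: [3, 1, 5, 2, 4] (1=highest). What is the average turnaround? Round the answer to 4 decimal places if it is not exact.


Sort by priority (ascending = highest first):
Order: [(1, 11), (2, 2), (3, 12), (4, 5), (5, 2)]
Completion times:
  Priority 1, burst=11, C=11
  Priority 2, burst=2, C=13
  Priority 3, burst=12, C=25
  Priority 4, burst=5, C=30
  Priority 5, burst=2, C=32
Average turnaround = 111/5 = 22.2

22.2


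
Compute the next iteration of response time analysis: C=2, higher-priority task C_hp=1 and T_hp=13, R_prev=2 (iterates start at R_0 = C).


R_next = C + ceil(R_prev / T_hp) * C_hp
ceil(2 / 13) = ceil(0.1538) = 1
Interference = 1 * 1 = 1
R_next = 2 + 1 = 3

3


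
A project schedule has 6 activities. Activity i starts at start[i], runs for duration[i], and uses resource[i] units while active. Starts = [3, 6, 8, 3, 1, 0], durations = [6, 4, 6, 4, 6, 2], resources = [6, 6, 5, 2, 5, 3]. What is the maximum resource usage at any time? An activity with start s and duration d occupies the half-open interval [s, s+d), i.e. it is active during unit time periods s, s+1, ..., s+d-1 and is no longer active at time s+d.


Each activity i is active on [start_i, start_i + duration_i).
Compute total resource usage per time slot:
  t=0: active resources = [3], total = 3
  t=1: active resources = [5, 3], total = 8
  t=2: active resources = [5], total = 5
  t=3: active resources = [6, 2, 5], total = 13
  t=4: active resources = [6, 2, 5], total = 13
  t=5: active resources = [6, 2, 5], total = 13
  t=6: active resources = [6, 6, 2, 5], total = 19
  t=7: active resources = [6, 6], total = 12
  t=8: active resources = [6, 6, 5], total = 17
  t=9: active resources = [6, 5], total = 11
  t=10: active resources = [5], total = 5
  t=11: active resources = [5], total = 5
  t=12: active resources = [5], total = 5
  t=13: active resources = [5], total = 5
Peak resource demand = 19

19


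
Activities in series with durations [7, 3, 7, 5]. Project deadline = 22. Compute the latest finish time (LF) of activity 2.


LF(activity 2) = deadline - sum of successor durations
Successors: activities 3 through 4 with durations [7, 5]
Sum of successor durations = 12
LF = 22 - 12 = 10

10


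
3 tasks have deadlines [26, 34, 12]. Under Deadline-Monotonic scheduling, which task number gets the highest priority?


Sort tasks by relative deadline (ascending):
  Task 3: deadline = 12
  Task 1: deadline = 26
  Task 2: deadline = 34
Priority order (highest first): [3, 1, 2]
Highest priority task = 3

3


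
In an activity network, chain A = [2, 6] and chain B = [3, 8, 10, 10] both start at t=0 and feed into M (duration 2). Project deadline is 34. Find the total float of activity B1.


Forward pass: ES(B1) = sum of predecessors on chain B = 0
EF = ES + duration = 0 + 3 = 3
Backward pass: LF(M) = deadline = 34; LS(M) = 34 - 2 = 32
LF(B1) = LS(M) - sum(successors on chain B) = 32 - 28 = 4
LS = LF - duration = 4 - 3 = 1
Total float = LS - ES = 1 - 0 = 1

1


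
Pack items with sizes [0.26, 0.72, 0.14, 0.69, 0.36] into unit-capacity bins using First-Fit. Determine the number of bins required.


Place items sequentially using First-Fit:
  Item 0.26 -> new Bin 1
  Item 0.72 -> Bin 1 (now 0.98)
  Item 0.14 -> new Bin 2
  Item 0.69 -> Bin 2 (now 0.83)
  Item 0.36 -> new Bin 3
Total bins used = 3

3


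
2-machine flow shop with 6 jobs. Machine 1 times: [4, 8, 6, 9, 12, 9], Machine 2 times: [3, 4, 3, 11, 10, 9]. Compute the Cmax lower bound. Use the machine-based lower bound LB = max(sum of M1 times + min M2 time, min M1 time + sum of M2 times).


LB1 = sum(M1 times) + min(M2 times) = 48 + 3 = 51
LB2 = min(M1 times) + sum(M2 times) = 4 + 40 = 44
Lower bound = max(LB1, LB2) = max(51, 44) = 51

51


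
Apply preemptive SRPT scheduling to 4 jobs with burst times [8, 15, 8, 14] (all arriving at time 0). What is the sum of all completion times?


Since all jobs arrive at t=0, SRPT equals SPT ordering.
SPT order: [8, 8, 14, 15]
Completion times:
  Job 1: p=8, C=8
  Job 2: p=8, C=16
  Job 3: p=14, C=30
  Job 4: p=15, C=45
Total completion time = 8 + 16 + 30 + 45 = 99

99


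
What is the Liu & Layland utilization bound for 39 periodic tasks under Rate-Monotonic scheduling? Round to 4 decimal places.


Compute 2^(1/39) = 1.0179318843
Subtract 1: 1.0179318843 - 1 = 0.0179318843
Multiply by n: 39 * 0.0179318843 = 0.6993434877
Round to 4 dp: 0.6993

0.6993


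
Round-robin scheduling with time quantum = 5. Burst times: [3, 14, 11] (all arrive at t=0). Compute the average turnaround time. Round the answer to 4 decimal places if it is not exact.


Time quantum = 5
Execution trace:
  J1 runs 3 units, time = 3
  J2 runs 5 units, time = 8
  J3 runs 5 units, time = 13
  J2 runs 5 units, time = 18
  J3 runs 5 units, time = 23
  J2 runs 4 units, time = 27
  J3 runs 1 units, time = 28
Finish times: [3, 27, 28]
Average turnaround = 58/3 = 19.3333

19.3333


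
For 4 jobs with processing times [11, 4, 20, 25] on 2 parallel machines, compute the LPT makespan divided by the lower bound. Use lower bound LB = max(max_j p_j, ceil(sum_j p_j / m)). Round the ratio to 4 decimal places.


LPT order: [25, 20, 11, 4]
Machine loads after assignment: [29, 31]
LPT makespan = 31
Lower bound = max(max_job, ceil(total/2)) = max(25, 30) = 30
Ratio = 31 / 30 = 1.0333

1.0333


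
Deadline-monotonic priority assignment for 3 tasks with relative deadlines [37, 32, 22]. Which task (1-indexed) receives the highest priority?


Sort tasks by relative deadline (ascending):
  Task 3: deadline = 22
  Task 2: deadline = 32
  Task 1: deadline = 37
Priority order (highest first): [3, 2, 1]
Highest priority task = 3

3


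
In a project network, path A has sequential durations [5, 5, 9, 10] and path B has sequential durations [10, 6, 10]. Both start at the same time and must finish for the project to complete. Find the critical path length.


Path A total = 5 + 5 + 9 + 10 = 29
Path B total = 10 + 6 + 10 = 26
Critical path = longest path = max(29, 26) = 29

29


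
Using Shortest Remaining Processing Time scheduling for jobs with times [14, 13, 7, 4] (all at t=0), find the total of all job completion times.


Since all jobs arrive at t=0, SRPT equals SPT ordering.
SPT order: [4, 7, 13, 14]
Completion times:
  Job 1: p=4, C=4
  Job 2: p=7, C=11
  Job 3: p=13, C=24
  Job 4: p=14, C=38
Total completion time = 4 + 11 + 24 + 38 = 77

77


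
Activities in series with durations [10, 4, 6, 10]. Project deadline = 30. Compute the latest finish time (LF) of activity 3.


LF(activity 3) = deadline - sum of successor durations
Successors: activities 4 through 4 with durations [10]
Sum of successor durations = 10
LF = 30 - 10 = 20

20


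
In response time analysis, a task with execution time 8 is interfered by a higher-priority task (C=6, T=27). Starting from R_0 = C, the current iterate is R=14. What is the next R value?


R_next = C + ceil(R_prev / T_hp) * C_hp
ceil(14 / 27) = ceil(0.5185) = 1
Interference = 1 * 6 = 6
R_next = 8 + 6 = 14
R_next = R_prev, so the iteration has converged (response time = 14).

14


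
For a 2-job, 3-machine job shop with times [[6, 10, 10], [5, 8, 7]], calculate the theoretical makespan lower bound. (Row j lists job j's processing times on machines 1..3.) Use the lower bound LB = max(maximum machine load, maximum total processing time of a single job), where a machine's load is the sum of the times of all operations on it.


Machine loads:
  Machine 1: 6 + 5 = 11
  Machine 2: 10 + 8 = 18
  Machine 3: 10 + 7 = 17
Max machine load = 18
Job totals:
  Job 1: 26
  Job 2: 20
Max job total = 26
Lower bound = max(18, 26) = 26

26


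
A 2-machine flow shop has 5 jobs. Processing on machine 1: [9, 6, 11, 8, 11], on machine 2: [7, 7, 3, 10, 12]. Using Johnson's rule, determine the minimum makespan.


Apply Johnson's rule:
  Group 1 (a <= b): [(2, 6, 7), (4, 8, 10), (5, 11, 12)]
  Group 2 (a > b): [(1, 9, 7), (3, 11, 3)]
Optimal job order: [2, 4, 5, 1, 3]
Schedule:
  Job 2: M1 done at 6, M2 done at 13
  Job 4: M1 done at 14, M2 done at 24
  Job 5: M1 done at 25, M2 done at 37
  Job 1: M1 done at 34, M2 done at 44
  Job 3: M1 done at 45, M2 done at 48
Makespan = 48

48


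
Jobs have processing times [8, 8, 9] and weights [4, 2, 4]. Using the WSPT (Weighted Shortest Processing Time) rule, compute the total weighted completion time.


Compute p/w ratios and sort ascending (WSPT): [(8, 4), (9, 4), (8, 2)]
Compute weighted completion times:
  Job (p=8,w=4): C=8, w*C=4*8=32
  Job (p=9,w=4): C=17, w*C=4*17=68
  Job (p=8,w=2): C=25, w*C=2*25=50
Total weighted completion time = 150

150


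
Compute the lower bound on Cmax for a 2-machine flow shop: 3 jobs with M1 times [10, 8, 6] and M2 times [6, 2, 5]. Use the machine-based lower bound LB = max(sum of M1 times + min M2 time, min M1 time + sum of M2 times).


LB1 = sum(M1 times) + min(M2 times) = 24 + 2 = 26
LB2 = min(M1 times) + sum(M2 times) = 6 + 13 = 19
Lower bound = max(LB1, LB2) = max(26, 19) = 26

26


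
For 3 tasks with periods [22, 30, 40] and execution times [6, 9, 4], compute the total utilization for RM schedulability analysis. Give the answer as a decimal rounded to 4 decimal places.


Compute individual utilizations (exact fractions):
  Task 1: C/T = 6/22 = 3/11 (approx. 0.2727)
  Task 2: C/T = 9/30 = 3/10 (approx. 0.3)
  Task 3: C/T = 4/40 = 1/10 (approx. 0.1)
Total utilization U = 3/11 + 3/10 + 1/10 = 37/55
Rounded to 4 decimal places: U = 0.6727
RM (Liu & Layland) bound for 3 tasks = 0.779763; compare with U = 37/55 (approx. 0.672727)
U <= bound, so schedulable by RM sufficient condition.

0.6727


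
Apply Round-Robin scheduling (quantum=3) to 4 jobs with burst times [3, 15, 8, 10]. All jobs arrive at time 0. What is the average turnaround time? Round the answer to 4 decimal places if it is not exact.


Time quantum = 3
Execution trace:
  J1 runs 3 units, time = 3
  J2 runs 3 units, time = 6
  J3 runs 3 units, time = 9
  J4 runs 3 units, time = 12
  J2 runs 3 units, time = 15
  J3 runs 3 units, time = 18
  J4 runs 3 units, time = 21
  J2 runs 3 units, time = 24
  J3 runs 2 units, time = 26
  J4 runs 3 units, time = 29
  J2 runs 3 units, time = 32
  J4 runs 1 units, time = 33
  J2 runs 3 units, time = 36
Finish times: [3, 36, 26, 33]
Average turnaround = 98/4 = 24.5

24.5


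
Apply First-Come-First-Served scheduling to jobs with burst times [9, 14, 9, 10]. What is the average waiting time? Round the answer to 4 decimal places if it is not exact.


FCFS order (as given): [9, 14, 9, 10]
Waiting times:
  Job 1: wait = 0
  Job 2: wait = 9
  Job 3: wait = 23
  Job 4: wait = 32
Sum of waiting times = 64
Average waiting time = 64/4 = 16.0

16.0


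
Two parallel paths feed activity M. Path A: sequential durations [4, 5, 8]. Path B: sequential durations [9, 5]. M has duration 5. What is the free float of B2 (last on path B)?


ES(B2) = sum of predecessors on chain B = 9
EF(B2) = ES + duration = 9 + 5 = 14
Successor of B2 is M. ES(M) = max(sum(A), sum(B)) = max(17, 14) = 17
Free float = ES(successor) - EF(current) = 17 - 14 = 3

3


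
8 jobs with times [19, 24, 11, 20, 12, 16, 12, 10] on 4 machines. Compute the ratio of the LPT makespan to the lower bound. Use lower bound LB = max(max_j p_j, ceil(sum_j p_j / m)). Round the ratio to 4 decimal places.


LPT order: [24, 20, 19, 16, 12, 12, 11, 10]
Machine loads after assignment: [34, 31, 31, 28]
LPT makespan = 34
Lower bound = max(max_job, ceil(total/4)) = max(24, 31) = 31
Ratio = 34 / 31 = 1.0968

1.0968


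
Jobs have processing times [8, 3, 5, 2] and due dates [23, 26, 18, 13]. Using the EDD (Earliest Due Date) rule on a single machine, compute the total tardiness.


Sort by due date (EDD order): [(2, 13), (5, 18), (8, 23), (3, 26)]
Compute completion times and tardiness:
  Job 1: p=2, d=13, C=2, tardiness=max(0,2-13)=0
  Job 2: p=5, d=18, C=7, tardiness=max(0,7-18)=0
  Job 3: p=8, d=23, C=15, tardiness=max(0,15-23)=0
  Job 4: p=3, d=26, C=18, tardiness=max(0,18-26)=0
Total tardiness = 0

0


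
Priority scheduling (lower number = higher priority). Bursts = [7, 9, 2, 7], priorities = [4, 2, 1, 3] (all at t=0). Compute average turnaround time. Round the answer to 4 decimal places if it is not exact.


Sort by priority (ascending = highest first):
Order: [(1, 2), (2, 9), (3, 7), (4, 7)]
Completion times:
  Priority 1, burst=2, C=2
  Priority 2, burst=9, C=11
  Priority 3, burst=7, C=18
  Priority 4, burst=7, C=25
Average turnaround = 56/4 = 14.0

14.0


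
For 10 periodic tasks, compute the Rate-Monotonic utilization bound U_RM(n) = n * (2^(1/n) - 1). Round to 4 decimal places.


Compute 2^(1/10) = 1.0717734625
Subtract 1: 1.0717734625 - 1 = 0.0717734625
Multiply by n: 10 * 0.0717734625 = 0.7177346250
Round to 4 dp: 0.7177

0.7177


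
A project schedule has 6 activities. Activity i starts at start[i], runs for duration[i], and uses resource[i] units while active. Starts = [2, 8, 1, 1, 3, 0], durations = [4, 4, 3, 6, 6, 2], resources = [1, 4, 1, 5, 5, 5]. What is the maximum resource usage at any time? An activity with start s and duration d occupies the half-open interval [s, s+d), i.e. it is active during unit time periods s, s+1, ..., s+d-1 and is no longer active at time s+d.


Each activity i is active on [start_i, start_i + duration_i).
Compute total resource usage per time slot:
  t=0: active resources = [5], total = 5
  t=1: active resources = [1, 5, 5], total = 11
  t=2: active resources = [1, 1, 5], total = 7
  t=3: active resources = [1, 1, 5, 5], total = 12
  t=4: active resources = [1, 5, 5], total = 11
  t=5: active resources = [1, 5, 5], total = 11
  t=6: active resources = [5, 5], total = 10
  t=7: active resources = [5], total = 5
  t=8: active resources = [4, 5], total = 9
  t=9: active resources = [4], total = 4
  t=10: active resources = [4], total = 4
  t=11: active resources = [4], total = 4
Peak resource demand = 12

12


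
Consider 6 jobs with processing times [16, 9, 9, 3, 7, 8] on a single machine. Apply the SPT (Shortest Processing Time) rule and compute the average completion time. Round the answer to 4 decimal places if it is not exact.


Sort jobs by processing time (SPT order): [3, 7, 8, 9, 9, 16]
Compute completion times sequentially:
  Job 1: processing = 3, completes at 3
  Job 2: processing = 7, completes at 10
  Job 3: processing = 8, completes at 18
  Job 4: processing = 9, completes at 27
  Job 5: processing = 9, completes at 36
  Job 6: processing = 16, completes at 52
Sum of completion times = 146
Average completion time = 146/6 = 24.3333

24.3333


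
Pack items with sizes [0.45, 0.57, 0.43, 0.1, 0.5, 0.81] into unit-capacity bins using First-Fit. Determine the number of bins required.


Place items sequentially using First-Fit:
  Item 0.45 -> new Bin 1
  Item 0.57 -> new Bin 2
  Item 0.43 -> Bin 1 (now 0.88)
  Item 0.1 -> Bin 1 (now 0.98)
  Item 0.5 -> new Bin 3
  Item 0.81 -> new Bin 4
Total bins used = 4

4


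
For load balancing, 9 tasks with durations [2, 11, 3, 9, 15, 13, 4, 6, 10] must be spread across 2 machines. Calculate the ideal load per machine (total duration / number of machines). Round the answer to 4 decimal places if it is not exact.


Total processing time = 2 + 11 + 3 + 9 + 15 + 13 + 4 + 6 + 10 = 73
Number of machines = 2
Ideal balanced load = 73 / 2 = 36.5

36.5


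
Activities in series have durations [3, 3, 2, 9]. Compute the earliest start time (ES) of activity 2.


Activity 2 starts after activities 1 through 1 complete.
Predecessor durations: [3]
ES = 3 = 3

3


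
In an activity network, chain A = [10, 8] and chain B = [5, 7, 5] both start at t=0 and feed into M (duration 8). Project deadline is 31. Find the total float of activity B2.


Forward pass: ES(B2) = sum of predecessors on chain B = 5
EF = ES + duration = 5 + 7 = 12
Backward pass: LF(M) = deadline = 31; LS(M) = 31 - 8 = 23
LF(B2) = LS(M) - sum(successors on chain B) = 23 - 5 = 18
LS = LF - duration = 18 - 7 = 11
Total float = LS - ES = 11 - 5 = 6

6


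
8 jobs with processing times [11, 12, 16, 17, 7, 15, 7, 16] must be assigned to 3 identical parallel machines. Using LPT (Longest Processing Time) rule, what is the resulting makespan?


Sort jobs in decreasing order (LPT): [17, 16, 16, 15, 12, 11, 7, 7]
Assign each job to the least loaded machine:
  Machine 1: jobs [17, 11, 7], load = 35
  Machine 2: jobs [16, 15], load = 31
  Machine 3: jobs [16, 12, 7], load = 35
Makespan = max load = 35

35


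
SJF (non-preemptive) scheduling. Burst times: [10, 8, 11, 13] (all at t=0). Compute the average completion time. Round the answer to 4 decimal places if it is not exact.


SJF order (ascending): [8, 10, 11, 13]
Completion times:
  Job 1: burst=8, C=8
  Job 2: burst=10, C=18
  Job 3: burst=11, C=29
  Job 4: burst=13, C=42
Average completion = 97/4 = 24.25

24.25


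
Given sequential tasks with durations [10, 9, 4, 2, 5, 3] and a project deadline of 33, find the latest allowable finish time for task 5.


LF(activity 5) = deadline - sum of successor durations
Successors: activities 6 through 6 with durations [3]
Sum of successor durations = 3
LF = 33 - 3 = 30

30


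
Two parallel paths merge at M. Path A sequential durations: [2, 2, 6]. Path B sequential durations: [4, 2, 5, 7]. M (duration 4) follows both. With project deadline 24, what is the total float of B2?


Forward pass: ES(B2) = sum of predecessors on chain B = 4
EF = ES + duration = 4 + 2 = 6
Backward pass: LF(M) = deadline = 24; LS(M) = 24 - 4 = 20
LF(B2) = LS(M) - sum(successors on chain B) = 20 - 12 = 8
LS = LF - duration = 8 - 2 = 6
Total float = LS - ES = 6 - 4 = 2

2


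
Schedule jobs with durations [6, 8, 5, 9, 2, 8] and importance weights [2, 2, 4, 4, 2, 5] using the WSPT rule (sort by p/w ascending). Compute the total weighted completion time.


Compute p/w ratios and sort ascending (WSPT): [(2, 2), (5, 4), (8, 5), (9, 4), (6, 2), (8, 2)]
Compute weighted completion times:
  Job (p=2,w=2): C=2, w*C=2*2=4
  Job (p=5,w=4): C=7, w*C=4*7=28
  Job (p=8,w=5): C=15, w*C=5*15=75
  Job (p=9,w=4): C=24, w*C=4*24=96
  Job (p=6,w=2): C=30, w*C=2*30=60
  Job (p=8,w=2): C=38, w*C=2*38=76
Total weighted completion time = 339

339


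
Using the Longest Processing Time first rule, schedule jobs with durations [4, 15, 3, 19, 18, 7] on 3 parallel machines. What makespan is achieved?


Sort jobs in decreasing order (LPT): [19, 18, 15, 7, 4, 3]
Assign each job to the least loaded machine:
  Machine 1: jobs [19, 3], load = 22
  Machine 2: jobs [18, 4], load = 22
  Machine 3: jobs [15, 7], load = 22
Makespan = max load = 22

22


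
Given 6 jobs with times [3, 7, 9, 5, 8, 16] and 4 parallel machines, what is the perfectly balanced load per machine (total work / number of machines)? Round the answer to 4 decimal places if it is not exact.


Total processing time = 3 + 7 + 9 + 5 + 8 + 16 = 48
Number of machines = 4
Ideal balanced load = 48 / 4 = 12.0

12.0


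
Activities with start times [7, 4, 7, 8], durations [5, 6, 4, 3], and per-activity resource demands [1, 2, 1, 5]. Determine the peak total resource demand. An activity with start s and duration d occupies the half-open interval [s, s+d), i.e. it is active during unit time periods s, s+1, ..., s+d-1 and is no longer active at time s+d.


Each activity i is active on [start_i, start_i + duration_i).
Compute total resource usage per time slot:
  t=0: active resources = [], total = 0
  t=1: active resources = [], total = 0
  t=2: active resources = [], total = 0
  t=3: active resources = [], total = 0
  t=4: active resources = [2], total = 2
  t=5: active resources = [2], total = 2
  t=6: active resources = [2], total = 2
  t=7: active resources = [1, 2, 1], total = 4
  t=8: active resources = [1, 2, 1, 5], total = 9
  t=9: active resources = [1, 2, 1, 5], total = 9
  t=10: active resources = [1, 1, 5], total = 7
  t=11: active resources = [1], total = 1
Peak resource demand = 9

9


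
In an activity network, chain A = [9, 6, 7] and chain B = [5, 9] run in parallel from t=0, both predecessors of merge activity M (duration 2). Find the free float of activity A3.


ES(A3) = sum of predecessors on chain A = 15
EF(A3) = ES + duration = 15 + 7 = 22
Successor of A3 is M. ES(M) = max(sum(A), sum(B)) = max(22, 14) = 22
Free float = ES(successor) - EF(current) = 22 - 22 = 0

0


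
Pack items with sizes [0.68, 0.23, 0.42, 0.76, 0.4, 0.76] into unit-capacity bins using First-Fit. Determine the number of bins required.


Place items sequentially using First-Fit:
  Item 0.68 -> new Bin 1
  Item 0.23 -> Bin 1 (now 0.91)
  Item 0.42 -> new Bin 2
  Item 0.76 -> new Bin 3
  Item 0.4 -> Bin 2 (now 0.82)
  Item 0.76 -> new Bin 4
Total bins used = 4

4


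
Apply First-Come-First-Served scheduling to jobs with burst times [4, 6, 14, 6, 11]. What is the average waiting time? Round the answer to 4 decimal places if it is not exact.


FCFS order (as given): [4, 6, 14, 6, 11]
Waiting times:
  Job 1: wait = 0
  Job 2: wait = 4
  Job 3: wait = 10
  Job 4: wait = 24
  Job 5: wait = 30
Sum of waiting times = 68
Average waiting time = 68/5 = 13.6

13.6


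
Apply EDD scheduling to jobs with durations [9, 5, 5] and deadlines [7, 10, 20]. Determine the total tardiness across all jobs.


Sort by due date (EDD order): [(9, 7), (5, 10), (5, 20)]
Compute completion times and tardiness:
  Job 1: p=9, d=7, C=9, tardiness=max(0,9-7)=2
  Job 2: p=5, d=10, C=14, tardiness=max(0,14-10)=4
  Job 3: p=5, d=20, C=19, tardiness=max(0,19-20)=0
Total tardiness = 6

6


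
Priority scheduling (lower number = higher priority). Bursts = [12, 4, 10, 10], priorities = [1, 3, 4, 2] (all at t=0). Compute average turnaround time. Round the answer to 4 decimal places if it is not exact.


Sort by priority (ascending = highest first):
Order: [(1, 12), (2, 10), (3, 4), (4, 10)]
Completion times:
  Priority 1, burst=12, C=12
  Priority 2, burst=10, C=22
  Priority 3, burst=4, C=26
  Priority 4, burst=10, C=36
Average turnaround = 96/4 = 24.0

24.0


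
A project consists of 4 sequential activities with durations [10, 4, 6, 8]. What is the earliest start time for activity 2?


Activity 2 starts after activities 1 through 1 complete.
Predecessor durations: [10]
ES = 10 = 10

10


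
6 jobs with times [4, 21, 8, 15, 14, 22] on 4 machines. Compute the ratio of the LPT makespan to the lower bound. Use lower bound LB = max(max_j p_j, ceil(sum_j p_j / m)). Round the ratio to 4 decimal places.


LPT order: [22, 21, 15, 14, 8, 4]
Machine loads after assignment: [22, 21, 19, 22]
LPT makespan = 22
Lower bound = max(max_job, ceil(total/4)) = max(22, 21) = 22
Ratio = 22 / 22 = 1.0

1.0


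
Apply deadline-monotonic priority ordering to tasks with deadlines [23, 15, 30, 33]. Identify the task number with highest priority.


Sort tasks by relative deadline (ascending):
  Task 2: deadline = 15
  Task 1: deadline = 23
  Task 3: deadline = 30
  Task 4: deadline = 33
Priority order (highest first): [2, 1, 3, 4]
Highest priority task = 2

2


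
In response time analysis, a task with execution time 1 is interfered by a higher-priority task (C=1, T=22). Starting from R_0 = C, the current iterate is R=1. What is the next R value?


R_next = C + ceil(R_prev / T_hp) * C_hp
ceil(1 / 22) = ceil(0.0455) = 1
Interference = 1 * 1 = 1
R_next = 1 + 1 = 2

2


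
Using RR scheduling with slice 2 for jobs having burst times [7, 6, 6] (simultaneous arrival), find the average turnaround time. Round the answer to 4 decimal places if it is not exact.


Time quantum = 2
Execution trace:
  J1 runs 2 units, time = 2
  J2 runs 2 units, time = 4
  J3 runs 2 units, time = 6
  J1 runs 2 units, time = 8
  J2 runs 2 units, time = 10
  J3 runs 2 units, time = 12
  J1 runs 2 units, time = 14
  J2 runs 2 units, time = 16
  J3 runs 2 units, time = 18
  J1 runs 1 units, time = 19
Finish times: [19, 16, 18]
Average turnaround = 53/3 = 17.6667

17.6667


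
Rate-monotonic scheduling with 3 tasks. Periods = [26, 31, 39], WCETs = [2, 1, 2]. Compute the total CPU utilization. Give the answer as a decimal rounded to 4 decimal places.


Compute individual utilizations (exact fractions):
  Task 1: C/T = 2/26 = 1/13 (approx. 0.0769)
  Task 2: C/T = 1/31 (approx. 0.0323)
  Task 3: C/T = 2/39 (approx. 0.0513)
Total utilization U = 1/13 + 1/31 + 2/39 = 194/1209
Rounded to 4 decimal places: U = 0.1605
RM (Liu & Layland) bound for 3 tasks = 0.779763; compare with U = 194/1209 (approx. 0.160463)
U <= bound, so schedulable by RM sufficient condition.

0.1605


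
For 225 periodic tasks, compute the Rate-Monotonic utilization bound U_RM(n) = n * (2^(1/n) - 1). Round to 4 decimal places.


Compute 2^(1/225) = 1.0030854042
Subtract 1: 1.0030854042 - 1 = 0.0030854042
Multiply by n: 225 * 0.0030854042 = 0.6942159450
Round to 4 dp: 0.6942

0.6942


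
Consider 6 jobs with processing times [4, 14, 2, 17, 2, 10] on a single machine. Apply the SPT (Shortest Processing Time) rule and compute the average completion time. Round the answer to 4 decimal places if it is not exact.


Sort jobs by processing time (SPT order): [2, 2, 4, 10, 14, 17]
Compute completion times sequentially:
  Job 1: processing = 2, completes at 2
  Job 2: processing = 2, completes at 4
  Job 3: processing = 4, completes at 8
  Job 4: processing = 10, completes at 18
  Job 5: processing = 14, completes at 32
  Job 6: processing = 17, completes at 49
Sum of completion times = 113
Average completion time = 113/6 = 18.8333

18.8333


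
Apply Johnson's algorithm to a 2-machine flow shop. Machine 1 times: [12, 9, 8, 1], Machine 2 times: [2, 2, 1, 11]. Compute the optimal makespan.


Apply Johnson's rule:
  Group 1 (a <= b): [(4, 1, 11)]
  Group 2 (a > b): [(1, 12, 2), (2, 9, 2), (3, 8, 1)]
Optimal job order: [4, 1, 2, 3]
Schedule:
  Job 4: M1 done at 1, M2 done at 12
  Job 1: M1 done at 13, M2 done at 15
  Job 2: M1 done at 22, M2 done at 24
  Job 3: M1 done at 30, M2 done at 31
Makespan = 31

31


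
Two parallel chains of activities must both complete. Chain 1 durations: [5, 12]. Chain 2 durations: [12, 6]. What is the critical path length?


Path A total = 5 + 12 = 17
Path B total = 12 + 6 = 18
Critical path = longest path = max(17, 18) = 18

18


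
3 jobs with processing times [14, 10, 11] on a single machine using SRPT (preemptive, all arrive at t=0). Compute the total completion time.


Since all jobs arrive at t=0, SRPT equals SPT ordering.
SPT order: [10, 11, 14]
Completion times:
  Job 1: p=10, C=10
  Job 2: p=11, C=21
  Job 3: p=14, C=35
Total completion time = 10 + 21 + 35 = 66

66


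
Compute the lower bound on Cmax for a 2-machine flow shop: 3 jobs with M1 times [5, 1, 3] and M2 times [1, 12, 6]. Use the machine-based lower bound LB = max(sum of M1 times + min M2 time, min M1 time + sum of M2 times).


LB1 = sum(M1 times) + min(M2 times) = 9 + 1 = 10
LB2 = min(M1 times) + sum(M2 times) = 1 + 19 = 20
Lower bound = max(LB1, LB2) = max(10, 20) = 20

20


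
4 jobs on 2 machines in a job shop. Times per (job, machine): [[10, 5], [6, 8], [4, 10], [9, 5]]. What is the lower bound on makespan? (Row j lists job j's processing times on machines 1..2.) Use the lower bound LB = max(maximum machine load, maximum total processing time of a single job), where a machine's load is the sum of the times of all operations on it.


Machine loads:
  Machine 1: 10 + 6 + 4 + 9 = 29
  Machine 2: 5 + 8 + 10 + 5 = 28
Max machine load = 29
Job totals:
  Job 1: 15
  Job 2: 14
  Job 3: 14
  Job 4: 14
Max job total = 15
Lower bound = max(29, 15) = 29

29


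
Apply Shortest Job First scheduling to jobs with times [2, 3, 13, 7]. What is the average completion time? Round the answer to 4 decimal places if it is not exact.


SJF order (ascending): [2, 3, 7, 13]
Completion times:
  Job 1: burst=2, C=2
  Job 2: burst=3, C=5
  Job 3: burst=7, C=12
  Job 4: burst=13, C=25
Average completion = 44/4 = 11.0

11.0


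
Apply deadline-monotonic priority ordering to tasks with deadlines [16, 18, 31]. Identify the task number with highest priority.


Sort tasks by relative deadline (ascending):
  Task 1: deadline = 16
  Task 2: deadline = 18
  Task 3: deadline = 31
Priority order (highest first): [1, 2, 3]
Highest priority task = 1

1


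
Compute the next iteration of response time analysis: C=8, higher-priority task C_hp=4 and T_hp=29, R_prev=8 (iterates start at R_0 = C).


R_next = C + ceil(R_prev / T_hp) * C_hp
ceil(8 / 29) = ceil(0.2759) = 1
Interference = 1 * 4 = 4
R_next = 8 + 4 = 12

12


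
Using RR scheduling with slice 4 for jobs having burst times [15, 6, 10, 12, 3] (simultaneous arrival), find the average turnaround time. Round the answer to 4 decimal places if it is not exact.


Time quantum = 4
Execution trace:
  J1 runs 4 units, time = 4
  J2 runs 4 units, time = 8
  J3 runs 4 units, time = 12
  J4 runs 4 units, time = 16
  J5 runs 3 units, time = 19
  J1 runs 4 units, time = 23
  J2 runs 2 units, time = 25
  J3 runs 4 units, time = 29
  J4 runs 4 units, time = 33
  J1 runs 4 units, time = 37
  J3 runs 2 units, time = 39
  J4 runs 4 units, time = 43
  J1 runs 3 units, time = 46
Finish times: [46, 25, 39, 43, 19]
Average turnaround = 172/5 = 34.4

34.4


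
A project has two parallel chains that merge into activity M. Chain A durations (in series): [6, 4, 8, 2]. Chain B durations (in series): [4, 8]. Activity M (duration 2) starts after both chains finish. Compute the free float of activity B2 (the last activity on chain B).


ES(B2) = sum of predecessors on chain B = 4
EF(B2) = ES + duration = 4 + 8 = 12
Successor of B2 is M. ES(M) = max(sum(A), sum(B)) = max(20, 12) = 20
Free float = ES(successor) - EF(current) = 20 - 12 = 8

8


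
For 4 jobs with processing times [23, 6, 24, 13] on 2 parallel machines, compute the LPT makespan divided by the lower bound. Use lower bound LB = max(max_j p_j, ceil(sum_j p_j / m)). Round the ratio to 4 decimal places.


LPT order: [24, 23, 13, 6]
Machine loads after assignment: [30, 36]
LPT makespan = 36
Lower bound = max(max_job, ceil(total/2)) = max(24, 33) = 33
Ratio = 36 / 33 = 1.0909

1.0909


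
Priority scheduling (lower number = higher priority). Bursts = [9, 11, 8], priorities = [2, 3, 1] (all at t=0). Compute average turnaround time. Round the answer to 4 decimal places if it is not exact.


Sort by priority (ascending = highest first):
Order: [(1, 8), (2, 9), (3, 11)]
Completion times:
  Priority 1, burst=8, C=8
  Priority 2, burst=9, C=17
  Priority 3, burst=11, C=28
Average turnaround = 53/3 = 17.6667

17.6667


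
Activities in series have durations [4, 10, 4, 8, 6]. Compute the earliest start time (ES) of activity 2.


Activity 2 starts after activities 1 through 1 complete.
Predecessor durations: [4]
ES = 4 = 4

4


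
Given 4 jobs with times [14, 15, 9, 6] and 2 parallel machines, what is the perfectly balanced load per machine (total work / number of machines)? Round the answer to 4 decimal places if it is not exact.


Total processing time = 14 + 15 + 9 + 6 = 44
Number of machines = 2
Ideal balanced load = 44 / 2 = 22.0

22.0


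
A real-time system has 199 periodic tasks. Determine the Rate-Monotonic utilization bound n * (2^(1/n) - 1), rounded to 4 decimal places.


Compute 2^(1/199) = 1.0034892249
Subtract 1: 1.0034892249 - 1 = 0.0034892249
Multiply by n: 199 * 0.0034892249 = 0.6943557551
Round to 4 dp: 0.6944

0.6944


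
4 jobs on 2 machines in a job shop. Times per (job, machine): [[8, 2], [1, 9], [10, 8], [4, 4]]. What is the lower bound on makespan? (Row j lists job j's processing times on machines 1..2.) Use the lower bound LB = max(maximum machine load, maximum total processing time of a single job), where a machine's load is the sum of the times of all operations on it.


Machine loads:
  Machine 1: 8 + 1 + 10 + 4 = 23
  Machine 2: 2 + 9 + 8 + 4 = 23
Max machine load = 23
Job totals:
  Job 1: 10
  Job 2: 10
  Job 3: 18
  Job 4: 8
Max job total = 18
Lower bound = max(23, 18) = 23

23


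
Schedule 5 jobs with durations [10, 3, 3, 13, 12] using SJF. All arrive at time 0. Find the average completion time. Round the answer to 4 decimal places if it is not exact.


SJF order (ascending): [3, 3, 10, 12, 13]
Completion times:
  Job 1: burst=3, C=3
  Job 2: burst=3, C=6
  Job 3: burst=10, C=16
  Job 4: burst=12, C=28
  Job 5: burst=13, C=41
Average completion = 94/5 = 18.8

18.8


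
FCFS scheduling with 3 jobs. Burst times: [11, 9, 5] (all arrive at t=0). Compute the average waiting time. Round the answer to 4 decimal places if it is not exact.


FCFS order (as given): [11, 9, 5]
Waiting times:
  Job 1: wait = 0
  Job 2: wait = 11
  Job 3: wait = 20
Sum of waiting times = 31
Average waiting time = 31/3 = 10.3333

10.3333


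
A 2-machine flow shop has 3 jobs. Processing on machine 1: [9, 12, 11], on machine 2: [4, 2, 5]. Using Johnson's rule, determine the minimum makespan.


Apply Johnson's rule:
  Group 1 (a <= b): []
  Group 2 (a > b): [(3, 11, 5), (1, 9, 4), (2, 12, 2)]
Optimal job order: [3, 1, 2]
Schedule:
  Job 3: M1 done at 11, M2 done at 16
  Job 1: M1 done at 20, M2 done at 24
  Job 2: M1 done at 32, M2 done at 34
Makespan = 34

34


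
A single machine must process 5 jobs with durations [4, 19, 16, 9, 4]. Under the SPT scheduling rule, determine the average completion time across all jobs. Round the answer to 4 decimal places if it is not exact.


Sort jobs by processing time (SPT order): [4, 4, 9, 16, 19]
Compute completion times sequentially:
  Job 1: processing = 4, completes at 4
  Job 2: processing = 4, completes at 8
  Job 3: processing = 9, completes at 17
  Job 4: processing = 16, completes at 33
  Job 5: processing = 19, completes at 52
Sum of completion times = 114
Average completion time = 114/5 = 22.8

22.8


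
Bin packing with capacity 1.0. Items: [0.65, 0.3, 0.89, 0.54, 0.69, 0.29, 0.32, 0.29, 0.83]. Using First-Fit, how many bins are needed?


Place items sequentially using First-Fit:
  Item 0.65 -> new Bin 1
  Item 0.3 -> Bin 1 (now 0.95)
  Item 0.89 -> new Bin 2
  Item 0.54 -> new Bin 3
  Item 0.69 -> new Bin 4
  Item 0.29 -> Bin 3 (now 0.83)
  Item 0.32 -> new Bin 5
  Item 0.29 -> Bin 4 (now 0.98)
  Item 0.83 -> new Bin 6
Total bins used = 6

6
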